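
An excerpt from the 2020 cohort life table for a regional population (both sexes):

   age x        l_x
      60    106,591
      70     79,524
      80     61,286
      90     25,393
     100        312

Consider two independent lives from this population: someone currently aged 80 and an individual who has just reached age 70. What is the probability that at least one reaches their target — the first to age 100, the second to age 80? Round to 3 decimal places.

0.772

p₁ = l_100/l_80 = 312/61,286 = 0.005091; p₂ = l_80/l_70 = 61,286/79,524 = 0.770660.
P(at least one) = 1 − (1−p₁)(1−p₂) = 1 − 0.994909 × 0.229340 = 0.771828.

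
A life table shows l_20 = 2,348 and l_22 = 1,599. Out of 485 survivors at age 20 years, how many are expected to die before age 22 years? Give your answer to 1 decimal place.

154.7

The relevant probability is 1 − 1,599/2,348 = 0.318995.
Expected number = 485 × 0.318995 = 154.7.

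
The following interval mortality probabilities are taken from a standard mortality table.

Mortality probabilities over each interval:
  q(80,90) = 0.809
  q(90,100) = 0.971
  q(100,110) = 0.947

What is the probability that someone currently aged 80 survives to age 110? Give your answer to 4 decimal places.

P(survive 80→110) = (1 − 0.809) × (1 − 0.971) × (1 − 0.947).
= 0.191 × 0.029 × 0.053 = 0.000294.

0.0003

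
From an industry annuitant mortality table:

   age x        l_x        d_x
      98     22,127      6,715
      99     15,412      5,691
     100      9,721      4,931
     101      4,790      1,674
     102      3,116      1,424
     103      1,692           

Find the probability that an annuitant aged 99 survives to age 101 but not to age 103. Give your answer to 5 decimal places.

This is the probability of reaching 101 but not 103, conditional on being alive at 99: (l_101 − l_103) / l_99.
= (4,790 − 1,692) / 15,412 = 3,098 / 15,412 = 0.201012.

0.20101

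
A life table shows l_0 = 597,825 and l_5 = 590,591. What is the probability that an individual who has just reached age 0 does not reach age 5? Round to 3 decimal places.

P(die before 5 | alive at 0) = 1 − l_5/l_0 = 1 − 590,591/597,825 = (7,234)/597,825 = 0.012101.

0.012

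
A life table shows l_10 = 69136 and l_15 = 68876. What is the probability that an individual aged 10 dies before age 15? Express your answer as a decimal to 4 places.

P(die before 15 | alive at 10) = 1 − l_15/l_10 = 1 − 68876/69136 = (260)/69136 = 0.003761.

0.0038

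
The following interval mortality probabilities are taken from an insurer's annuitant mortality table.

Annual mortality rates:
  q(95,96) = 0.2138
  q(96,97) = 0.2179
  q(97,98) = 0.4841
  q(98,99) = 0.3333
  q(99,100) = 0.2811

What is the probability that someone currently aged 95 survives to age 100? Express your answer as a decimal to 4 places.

P(survive 95→100) = (1 − 0.2138) × (1 − 0.2179) × (1 − 0.4841) × (1 − 0.3333) × (1 − 0.2811).
= 0.7862 × 0.7821 × 0.5159 × 0.6667 × 0.7189 = 0.152041.

0.1520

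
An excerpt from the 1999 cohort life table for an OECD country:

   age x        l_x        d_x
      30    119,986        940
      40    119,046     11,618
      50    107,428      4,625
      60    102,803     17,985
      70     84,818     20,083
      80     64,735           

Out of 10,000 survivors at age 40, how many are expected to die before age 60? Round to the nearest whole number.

The relevant probability is 1 − 102,803/119,046 = 0.136443.
Expected number = 10,000 × 0.136443 = 1364.

1364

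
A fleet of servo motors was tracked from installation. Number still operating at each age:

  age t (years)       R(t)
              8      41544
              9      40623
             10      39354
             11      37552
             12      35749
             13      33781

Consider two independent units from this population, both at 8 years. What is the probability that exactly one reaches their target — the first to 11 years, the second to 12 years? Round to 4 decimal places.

0.2088

p₁ = R(11)/R(8) = 37552/41544 = 0.903909; p₂ = R(12)/R(8) = 35749/41544 = 0.860509.
P(exactly one) = p₁(1−p₂) + (1−p₁)p₂ = 0.126087 + 0.082687 = 0.208774.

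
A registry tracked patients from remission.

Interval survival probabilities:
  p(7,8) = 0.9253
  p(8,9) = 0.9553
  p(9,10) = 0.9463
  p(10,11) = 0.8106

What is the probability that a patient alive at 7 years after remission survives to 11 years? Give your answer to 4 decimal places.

0.6780

Survival from 7 to 11 is the product of surviving each interval: 0.9253 × 0.9553 × 0.9463 × 0.8106.
= 0.678044.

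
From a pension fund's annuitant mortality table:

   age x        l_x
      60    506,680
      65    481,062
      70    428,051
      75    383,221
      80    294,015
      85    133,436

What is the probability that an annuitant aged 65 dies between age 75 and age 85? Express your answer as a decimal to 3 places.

This is the probability of reaching 75 but not 85, conditional on being alive at 65: (l_75 − l_85) / l_65.
= (383,221 − 133,436) / 481,062 = 249,785 / 481,062 = 0.519237.

0.519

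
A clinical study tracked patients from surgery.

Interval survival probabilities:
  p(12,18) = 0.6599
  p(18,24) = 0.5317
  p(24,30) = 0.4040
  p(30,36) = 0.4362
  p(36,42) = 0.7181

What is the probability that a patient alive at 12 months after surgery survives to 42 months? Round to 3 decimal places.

0.044

Survival from 12 to 42 is the product of surviving each interval: 0.6599 × 0.5317 × 0.4040 × 0.4362 × 0.7181.
= 0.044401.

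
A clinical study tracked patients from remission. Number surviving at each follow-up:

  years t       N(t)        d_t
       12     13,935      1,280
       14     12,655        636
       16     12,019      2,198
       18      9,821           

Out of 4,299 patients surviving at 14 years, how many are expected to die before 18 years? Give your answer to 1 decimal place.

The relevant probability is 1 − 9,821/12,655 = 0.223943.
Expected number = 4,299 × 0.223943 = 962.7.

962.7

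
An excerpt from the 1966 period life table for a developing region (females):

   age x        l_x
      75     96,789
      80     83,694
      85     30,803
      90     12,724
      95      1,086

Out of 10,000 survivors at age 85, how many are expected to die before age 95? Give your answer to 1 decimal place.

The relevant probability is 1 − 1,086/30,803 = 0.964744.
Expected number = 10,000 × 0.964744 = 9647.4.

9647.4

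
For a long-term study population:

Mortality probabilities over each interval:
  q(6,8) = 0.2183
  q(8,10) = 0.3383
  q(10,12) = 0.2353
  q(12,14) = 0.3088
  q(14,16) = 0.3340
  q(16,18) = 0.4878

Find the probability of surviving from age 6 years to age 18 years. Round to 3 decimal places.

The overall survival probability is (1 − 0.2183) × (1 − 0.3383) × (1 − 0.2353) × (1 − 0.3088) × (1 − 0.3340) × (1 − 0.4878).
= 0.7817 × 0.6617 × 0.7647 × 0.6912 × 0.6660 × 0.5122 = 0.093263.

0.093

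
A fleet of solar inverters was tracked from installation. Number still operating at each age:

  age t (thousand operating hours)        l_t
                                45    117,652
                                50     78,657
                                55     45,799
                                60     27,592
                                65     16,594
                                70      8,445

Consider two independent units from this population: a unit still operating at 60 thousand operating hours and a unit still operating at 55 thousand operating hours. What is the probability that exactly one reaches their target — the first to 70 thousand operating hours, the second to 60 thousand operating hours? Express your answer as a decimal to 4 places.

0.5397

p₁ = l_70/l_60 = 8,445/27,592 = 0.306067; p₂ = l_60/l_55 = 27,592/45,799 = 0.602459.
P(exactly one) = p₁(1−p₂) + (1−p₁)p₂ = 0.121674 + 0.418066 = 0.539740.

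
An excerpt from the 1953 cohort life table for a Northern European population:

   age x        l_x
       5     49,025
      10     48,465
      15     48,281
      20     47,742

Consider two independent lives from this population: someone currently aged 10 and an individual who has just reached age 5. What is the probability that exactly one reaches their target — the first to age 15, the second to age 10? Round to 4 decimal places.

0.0151

p₁ = l_15/l_10 = 48,281/48,465 = 0.996203; p₂ = l_10/l_5 = 48,465/49,025 = 0.988577.
P(exactly one) = p₁(1−p₂) + (1−p₁)p₂ = 0.011380 + 0.003754 = 0.015133.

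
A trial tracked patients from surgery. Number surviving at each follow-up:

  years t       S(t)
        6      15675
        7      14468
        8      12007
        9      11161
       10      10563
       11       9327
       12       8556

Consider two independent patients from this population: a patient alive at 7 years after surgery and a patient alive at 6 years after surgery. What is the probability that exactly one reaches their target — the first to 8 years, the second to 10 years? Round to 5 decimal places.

p₁ = S(8)/S(7) = 12007/14468 = 0.829900; p₂ = S(10)/S(6) = 10563/15675 = 0.673876.
P(exactly one) = p₁(1−p₂) + (1−p₁)p₂ = 0.270650 + 0.114626 = 0.385277.

0.38528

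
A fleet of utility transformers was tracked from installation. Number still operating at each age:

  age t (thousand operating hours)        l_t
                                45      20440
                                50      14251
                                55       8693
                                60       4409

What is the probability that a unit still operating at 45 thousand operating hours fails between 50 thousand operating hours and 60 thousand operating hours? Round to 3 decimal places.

0.482

This is the probability of reaching 50 but not 60, conditional on being operational at 45: (l_50 − l_60) / l_45.
= (14251 − 4409) / 20440 = 9842 / 20440 = 0.481507.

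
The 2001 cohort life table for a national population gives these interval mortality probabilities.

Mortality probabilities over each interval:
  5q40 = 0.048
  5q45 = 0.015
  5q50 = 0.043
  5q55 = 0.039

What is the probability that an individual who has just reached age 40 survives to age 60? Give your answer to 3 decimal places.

0.862

Chaining the interval survival probabilities: (1 − 0.048) × (1 − 0.015) × (1 − 0.043) × (1 − 0.039).
= 0.952 × 0.985 × 0.957 × 0.961 = 0.862400.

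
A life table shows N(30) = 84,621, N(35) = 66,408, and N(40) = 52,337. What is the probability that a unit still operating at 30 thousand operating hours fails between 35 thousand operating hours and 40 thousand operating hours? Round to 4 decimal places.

0.1663

This is the probability of reaching 35 but not 40, conditional on being operational at 30: (N(35) − N(40)) / N(30).
= (66,408 − 52,337) / 84,621 = 14,071 / 84,621 = 0.166283.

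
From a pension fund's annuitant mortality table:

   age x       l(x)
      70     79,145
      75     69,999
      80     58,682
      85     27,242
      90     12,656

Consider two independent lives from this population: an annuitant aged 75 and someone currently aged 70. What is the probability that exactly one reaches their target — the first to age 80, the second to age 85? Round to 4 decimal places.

0.6054

p₁ = l(80)/l(75) = 58,682/69,999 = 0.838326; p₂ = l(85)/l(70) = 27,242/79,145 = 0.344204.
P(exactly one) = p₁(1−p₂) + (1−p₁)p₂ = 0.549771 + 0.055649 = 0.605420.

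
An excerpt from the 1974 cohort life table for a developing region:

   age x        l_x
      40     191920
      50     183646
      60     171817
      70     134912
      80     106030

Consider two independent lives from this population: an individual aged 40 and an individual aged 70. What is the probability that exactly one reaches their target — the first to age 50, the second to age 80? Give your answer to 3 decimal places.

0.239

p₁ = l_50/l_40 = 183646/191920 = 0.956888; p₂ = l_80/l_70 = 106030/134912 = 0.785920.
P(exactly one) = p₁(1−p₂) + (1−p₁)p₂ = 0.204851 + 0.033883 = 0.238733.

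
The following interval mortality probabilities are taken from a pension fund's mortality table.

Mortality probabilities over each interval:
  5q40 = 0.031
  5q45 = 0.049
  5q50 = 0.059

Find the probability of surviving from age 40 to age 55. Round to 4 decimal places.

0.8671

Survival from 40 to 55 is the product of surviving each interval: (1 − 0.031) × (1 − 0.049) × (1 − 0.059).
= 0.969 × 0.951 × 0.941 = 0.867149.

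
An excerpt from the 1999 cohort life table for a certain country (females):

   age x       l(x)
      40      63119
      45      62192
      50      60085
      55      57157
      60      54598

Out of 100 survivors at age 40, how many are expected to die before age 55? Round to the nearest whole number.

The relevant probability is 1 − 57157/63119 = 0.094457.
Expected number = 100 × 0.094457 = 9.

9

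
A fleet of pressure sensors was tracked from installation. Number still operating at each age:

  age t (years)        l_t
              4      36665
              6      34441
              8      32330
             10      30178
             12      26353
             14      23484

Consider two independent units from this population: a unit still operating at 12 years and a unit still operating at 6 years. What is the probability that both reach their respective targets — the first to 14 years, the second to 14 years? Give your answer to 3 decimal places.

0.608

p₁ = l_14/l_12 = 23484/26353 = 0.891132; p₂ = l_14/l_6 = 23484/34441 = 0.681862.
P(both) = p₁ × p₂ = 0.891132 × 0.681862 = 0.607629.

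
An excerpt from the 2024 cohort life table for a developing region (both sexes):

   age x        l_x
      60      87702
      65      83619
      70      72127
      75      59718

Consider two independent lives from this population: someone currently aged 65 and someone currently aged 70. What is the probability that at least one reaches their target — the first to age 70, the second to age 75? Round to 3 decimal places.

p₁ = l_70/l_65 = 72127/83619 = 0.862567; p₂ = l_75/l_70 = 59718/72127 = 0.827956.
P(at least one) = 1 − (1−p₁)(1−p₂) = 1 − 0.137433 × 0.172044 = 0.976355.

0.976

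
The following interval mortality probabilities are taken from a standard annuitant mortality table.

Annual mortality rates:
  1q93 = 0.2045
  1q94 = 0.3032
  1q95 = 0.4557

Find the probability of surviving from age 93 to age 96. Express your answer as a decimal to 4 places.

3p93 = (1 − 0.2045) × (1 − 0.3032) × (1 − 0.4557).
= 0.7955 × 0.6968 × 0.5443 = 0.301708.

0.3017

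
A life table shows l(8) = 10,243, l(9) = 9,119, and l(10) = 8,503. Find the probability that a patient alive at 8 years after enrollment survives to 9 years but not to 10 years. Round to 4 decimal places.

0.0601

This is the probability of reaching 9 but not 10, conditional on being alive at 8: (l(9) − l(10)) / l(8).
= (9,119 − 8,503) / 10,243 = 616 / 10,243 = 0.060139.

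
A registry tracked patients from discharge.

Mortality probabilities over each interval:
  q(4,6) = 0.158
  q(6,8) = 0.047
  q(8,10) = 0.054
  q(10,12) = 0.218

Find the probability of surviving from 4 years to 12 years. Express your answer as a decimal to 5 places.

Survival from 4 to 12 is the product of surviving each interval: (1 − 0.158) × (1 − 0.047) × (1 − 0.054) × (1 − 0.218).
= 0.842 × 0.953 × 0.946 × 0.782 = 0.593612.

0.59361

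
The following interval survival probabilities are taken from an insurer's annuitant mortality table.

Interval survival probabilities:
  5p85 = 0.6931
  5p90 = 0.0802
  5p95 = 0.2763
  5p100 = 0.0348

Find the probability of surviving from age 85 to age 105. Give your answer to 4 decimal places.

The overall survival probability is 0.6931 × 0.0802 × 0.2763 × 0.0348.
= 0.000534.

0.0005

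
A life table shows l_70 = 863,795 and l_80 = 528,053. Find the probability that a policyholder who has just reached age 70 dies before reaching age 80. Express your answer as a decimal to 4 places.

P(die before 80 | alive at 70) = 1 − l_80/l_70 = 1 − 528,053/863,795 = (335,742)/863,795 = 0.388682.

0.3887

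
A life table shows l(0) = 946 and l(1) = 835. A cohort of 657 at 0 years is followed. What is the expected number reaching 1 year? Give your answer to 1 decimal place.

The relevant probability is 835/946 = 0.882664.
Expected number = 657 × 0.882664 = 579.9.

579.9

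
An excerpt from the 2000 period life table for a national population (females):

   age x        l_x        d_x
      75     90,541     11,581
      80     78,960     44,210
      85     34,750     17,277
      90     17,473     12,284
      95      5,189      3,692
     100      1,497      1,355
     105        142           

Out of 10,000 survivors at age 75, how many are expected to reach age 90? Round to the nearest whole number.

1930

The relevant probability is 17,473/90,541 = 0.192984.
Expected number = 10,000 × 0.192984 = 1930.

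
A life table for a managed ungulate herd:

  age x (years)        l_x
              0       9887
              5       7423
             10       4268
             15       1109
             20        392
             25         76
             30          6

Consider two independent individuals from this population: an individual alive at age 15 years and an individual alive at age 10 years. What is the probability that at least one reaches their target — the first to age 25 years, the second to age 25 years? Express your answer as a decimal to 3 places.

0.085

p₁ = l_25/l_15 = 76/1109 = 0.068530; p₂ = l_25/l_10 = 76/4268 = 0.017807.
P(at least one) = 1 − (1−p₁)(1−p₂) = 1 − 0.931470 × 0.982193 = 0.085117.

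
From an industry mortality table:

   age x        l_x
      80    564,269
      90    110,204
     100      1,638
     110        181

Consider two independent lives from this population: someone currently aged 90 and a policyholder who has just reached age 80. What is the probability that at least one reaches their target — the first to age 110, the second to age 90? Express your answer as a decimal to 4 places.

p₁ = l_110/l_90 = 181/110,204 = 0.001642; p₂ = l_90/l_80 = 110,204/564,269 = 0.195304.
P(at least one) = 1 − (1−p₁)(1−p₂) = 1 − 0.998358 × 0.804696 = 0.196625.

0.1966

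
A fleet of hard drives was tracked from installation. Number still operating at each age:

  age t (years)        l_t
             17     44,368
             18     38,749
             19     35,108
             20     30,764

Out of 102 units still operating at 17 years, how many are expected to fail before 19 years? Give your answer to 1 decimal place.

21.3

The relevant probability is 1 − 35,108/44,368 = 0.208709.
Expected number = 102 × 0.208709 = 21.3.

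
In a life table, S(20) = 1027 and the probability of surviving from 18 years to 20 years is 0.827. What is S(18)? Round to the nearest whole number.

S(18) = S(20) / p = 1027 / 0.827 = 1242.

1242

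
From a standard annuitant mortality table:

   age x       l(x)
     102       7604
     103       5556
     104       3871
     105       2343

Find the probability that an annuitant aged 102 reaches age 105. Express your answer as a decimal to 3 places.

0.308

The conditional survival probability is l(105)/l(102) = 2343/7604 = 0.308127.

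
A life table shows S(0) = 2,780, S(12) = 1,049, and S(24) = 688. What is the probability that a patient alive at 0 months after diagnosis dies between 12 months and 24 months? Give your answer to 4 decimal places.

0.1299

This is the probability of reaching 12 but not 24, conditional on being alive at 0: (S(12) − S(24)) / S(0).
= (1,049 − 688) / 2,780 = 361 / 2,780 = 0.129856.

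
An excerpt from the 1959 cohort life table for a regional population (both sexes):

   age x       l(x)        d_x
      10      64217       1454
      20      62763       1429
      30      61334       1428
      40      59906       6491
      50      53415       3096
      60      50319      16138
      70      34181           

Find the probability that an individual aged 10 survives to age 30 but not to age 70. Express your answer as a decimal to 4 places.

This is the probability of reaching 30 but not 70, conditional on being alive at 10: (l(30) − l(70)) / l(10).
= (61334 − 34181) / 64217 = 27153 / 64217 = 0.422832.

0.4228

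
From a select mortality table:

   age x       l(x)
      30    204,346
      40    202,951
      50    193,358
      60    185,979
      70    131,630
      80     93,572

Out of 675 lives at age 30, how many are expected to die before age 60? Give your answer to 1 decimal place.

60.7

The relevant probability is 1 − 185,979/204,346 = 0.089882.
Expected number = 675 × 0.089882 = 60.7.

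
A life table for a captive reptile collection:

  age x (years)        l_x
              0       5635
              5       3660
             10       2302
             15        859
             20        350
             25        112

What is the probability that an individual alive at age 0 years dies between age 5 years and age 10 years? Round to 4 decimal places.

0.2410

This is the probability of reaching 5 but not 10, conditional on being alive at 0: (l_5 − l_10) / l_0.
= (3660 − 2302) / 5635 = 1358 / 5635 = 0.240994.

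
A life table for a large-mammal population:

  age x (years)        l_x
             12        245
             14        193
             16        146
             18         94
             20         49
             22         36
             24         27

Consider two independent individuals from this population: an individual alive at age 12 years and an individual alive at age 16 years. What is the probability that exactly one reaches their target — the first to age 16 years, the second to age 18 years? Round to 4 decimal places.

0.4724

p₁ = l_16/l_12 = 146/245 = 0.595918; p₂ = l_18/l_16 = 94/146 = 0.643836.
P(exactly one) = p₁(1−p₂) + (1−p₁)p₂ = 0.212245 + 0.260163 = 0.472407.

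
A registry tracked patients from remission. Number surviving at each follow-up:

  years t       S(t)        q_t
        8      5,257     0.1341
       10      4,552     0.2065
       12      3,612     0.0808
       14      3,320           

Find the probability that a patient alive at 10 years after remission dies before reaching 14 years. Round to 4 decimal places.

0.2707

P(die before 14 | alive at 10) = 1 − S(14)/S(10) = 1 − 3,320/4,552 = (1,232)/4,552 = 0.270650.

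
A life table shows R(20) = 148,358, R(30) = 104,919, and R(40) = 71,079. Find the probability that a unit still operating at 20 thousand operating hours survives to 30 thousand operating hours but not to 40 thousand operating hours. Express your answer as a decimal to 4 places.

0.2281

This is the probability of reaching 30 but not 40, conditional on being operational at 20: (R(30) − R(40)) / R(20).
= (104,919 − 71,079) / 148,358 = 33,840 / 148,358 = 0.228097.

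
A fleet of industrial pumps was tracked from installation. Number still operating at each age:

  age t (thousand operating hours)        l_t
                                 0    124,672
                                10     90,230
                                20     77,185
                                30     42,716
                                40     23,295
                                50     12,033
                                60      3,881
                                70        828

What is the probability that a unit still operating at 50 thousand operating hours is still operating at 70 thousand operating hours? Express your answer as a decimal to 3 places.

0.069

The conditional survival probability is l_70/l_50 = 828/12,033 = 0.068811.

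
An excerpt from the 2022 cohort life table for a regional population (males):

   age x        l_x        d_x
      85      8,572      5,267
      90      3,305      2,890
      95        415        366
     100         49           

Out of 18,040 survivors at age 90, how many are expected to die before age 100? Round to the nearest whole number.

17773

The relevant probability is 1 − 49/3,305 = 0.985174.
Expected number = 18,040 × 0.985174 = 17773.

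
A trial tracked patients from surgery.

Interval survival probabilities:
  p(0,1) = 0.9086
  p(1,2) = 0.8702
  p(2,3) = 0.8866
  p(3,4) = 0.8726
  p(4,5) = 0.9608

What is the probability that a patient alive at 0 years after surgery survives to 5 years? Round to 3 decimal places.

Survival from 0 to 5 is the product of surviving each interval: 0.9086 × 0.8702 × 0.8866 × 0.8726 × 0.9608.
= 0.587716.

0.588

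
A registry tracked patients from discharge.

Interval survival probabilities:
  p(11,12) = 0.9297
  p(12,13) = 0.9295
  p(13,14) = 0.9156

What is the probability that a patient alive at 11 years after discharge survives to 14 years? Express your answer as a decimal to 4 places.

Chaining the interval survival probabilities: 0.9297 × 0.9295 × 0.9156.
= 0.791221.

0.7912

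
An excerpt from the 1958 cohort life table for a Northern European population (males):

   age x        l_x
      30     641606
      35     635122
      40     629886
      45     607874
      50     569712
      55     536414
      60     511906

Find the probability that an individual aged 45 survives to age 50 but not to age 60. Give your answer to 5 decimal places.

0.09510

This is the probability of reaching 50 but not 60, conditional on being alive at 45: (l_50 − l_60) / l_45.
= (569712 − 511906) / 607874 = 57806 / 607874 = 0.095095.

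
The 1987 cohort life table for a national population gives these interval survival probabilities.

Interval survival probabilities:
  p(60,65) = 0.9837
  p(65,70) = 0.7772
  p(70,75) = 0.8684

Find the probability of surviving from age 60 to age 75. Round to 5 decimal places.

P(survive 60→75) = 0.9837 × 0.7772 × 0.8684.
= 0.663919.

0.66392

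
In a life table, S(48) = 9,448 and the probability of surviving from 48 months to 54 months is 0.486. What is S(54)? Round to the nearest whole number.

4592

S(54) = S(48) × p = 9,448 × 0.486 = 4592.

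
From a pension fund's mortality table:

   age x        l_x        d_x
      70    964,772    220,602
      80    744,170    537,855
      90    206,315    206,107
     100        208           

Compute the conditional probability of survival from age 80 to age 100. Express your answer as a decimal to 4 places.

0.0003

We want 20p80 = l_100/l_80.
The conditional survival probability is l_100/l_80 = 208/744,170 = 0.000280.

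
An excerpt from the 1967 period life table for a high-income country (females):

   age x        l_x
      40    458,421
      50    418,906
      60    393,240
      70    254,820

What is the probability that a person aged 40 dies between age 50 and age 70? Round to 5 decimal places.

We want 10|20q40 = (l_50 − l_70)/l_40.
This is the probability of reaching 50 but not 70, conditional on being alive at 40: (l_50 − l_70) / l_40.
= (418,906 − 254,820) / 458,421 = 164,086 / 458,421 = 0.357937.

0.35794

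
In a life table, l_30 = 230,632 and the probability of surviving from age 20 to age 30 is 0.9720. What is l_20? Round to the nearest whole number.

l_20 = l_30 / p = 230,632 / 0.9720 = 237276.

237276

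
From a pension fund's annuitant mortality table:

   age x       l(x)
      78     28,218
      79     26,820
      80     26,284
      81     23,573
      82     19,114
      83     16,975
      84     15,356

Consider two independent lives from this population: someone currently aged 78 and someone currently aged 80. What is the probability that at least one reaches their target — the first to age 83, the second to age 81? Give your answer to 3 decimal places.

0.959

p₁ = l(83)/l(78) = 16,975/28,218 = 0.601566; p₂ = l(81)/l(80) = 23,573/26,284 = 0.896857.
P(at least one) = 1 − (1−p₁)(1−p₂) = 1 − 0.398434 × 0.103143 = 0.958904.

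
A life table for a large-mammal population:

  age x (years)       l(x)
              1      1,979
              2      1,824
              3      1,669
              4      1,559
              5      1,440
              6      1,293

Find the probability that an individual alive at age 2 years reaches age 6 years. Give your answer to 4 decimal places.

0.7089

The conditional survival probability is l(6)/l(2) = 1,293/1,824 = 0.708882.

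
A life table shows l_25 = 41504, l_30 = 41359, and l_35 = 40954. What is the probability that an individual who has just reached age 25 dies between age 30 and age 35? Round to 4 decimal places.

0.0098

We want 5|5q25 = (l_30 − l_35)/l_25.
This is the probability of reaching 30 but not 35, conditional on being alive at 25: (l_30 − l_35) / l_25.
= (41359 − 40954) / 41504 = 405 / 41504 = 0.009758.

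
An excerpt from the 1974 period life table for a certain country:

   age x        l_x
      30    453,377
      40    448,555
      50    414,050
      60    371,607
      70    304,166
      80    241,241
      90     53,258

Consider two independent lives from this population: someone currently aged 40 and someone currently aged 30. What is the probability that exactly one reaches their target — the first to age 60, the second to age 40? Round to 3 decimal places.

0.179

p₁ = l_60/l_40 = 371,607/448,555 = 0.828454; p₂ = l_40/l_30 = 448,555/453,377 = 0.989364.
P(exactly one) = p₁(1−p₂) + (1−p₁)p₂ = 0.008811 + 0.169721 = 0.178533.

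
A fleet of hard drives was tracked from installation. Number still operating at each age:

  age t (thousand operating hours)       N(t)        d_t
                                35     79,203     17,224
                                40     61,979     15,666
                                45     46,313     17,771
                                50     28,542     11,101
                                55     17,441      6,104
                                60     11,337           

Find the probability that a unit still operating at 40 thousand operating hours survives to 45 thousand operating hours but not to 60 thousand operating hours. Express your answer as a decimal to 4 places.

This is the probability of reaching 45 but not 60, conditional on being operational at 40: (N(45) − N(60)) / N(40).
= (46,313 − 11,337) / 61,979 = 34,976 / 61,979 = 0.564320.

0.5643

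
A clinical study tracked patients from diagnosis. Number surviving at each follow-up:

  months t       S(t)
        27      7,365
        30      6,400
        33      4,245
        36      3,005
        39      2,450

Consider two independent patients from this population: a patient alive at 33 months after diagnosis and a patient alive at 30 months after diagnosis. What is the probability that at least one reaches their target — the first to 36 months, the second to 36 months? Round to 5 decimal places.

p₁ = S(36)/S(33) = 3,005/4,245 = 0.707892; p₂ = S(36)/S(30) = 3,005/6,400 = 0.469531.
P(at least one) = 1 − (1−p₁)(1−p₂) = 1 − 0.292108 × 0.530469 = 0.845046.

0.84505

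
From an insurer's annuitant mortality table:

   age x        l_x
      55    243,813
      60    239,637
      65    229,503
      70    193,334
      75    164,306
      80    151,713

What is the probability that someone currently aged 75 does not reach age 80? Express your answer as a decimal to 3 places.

P(die before 80 | alive at 75) = 1 − l_80/l_75 = 1 − 151,713/164,306 = (12,593)/164,306 = 0.076644.

0.077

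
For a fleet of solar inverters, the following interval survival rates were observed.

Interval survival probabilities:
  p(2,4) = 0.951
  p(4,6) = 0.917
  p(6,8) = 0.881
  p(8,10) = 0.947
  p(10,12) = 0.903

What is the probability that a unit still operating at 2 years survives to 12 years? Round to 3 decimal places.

Chaining the interval survival probabilities: 0.951 × 0.917 × 0.881 × 0.947 × 0.903.
= 0.656997.

0.657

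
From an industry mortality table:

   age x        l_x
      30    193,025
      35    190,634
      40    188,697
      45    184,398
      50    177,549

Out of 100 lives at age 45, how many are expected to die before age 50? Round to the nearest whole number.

4

The relevant probability is 1 − 177,549/184,398 = 0.037142.
Expected number = 100 × 0.037142 = 4.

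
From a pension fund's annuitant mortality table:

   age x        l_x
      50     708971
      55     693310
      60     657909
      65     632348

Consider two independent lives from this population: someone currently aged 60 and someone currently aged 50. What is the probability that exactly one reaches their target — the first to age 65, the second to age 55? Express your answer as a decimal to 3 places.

0.059

p₁ = l_65/l_60 = 632348/657909 = 0.961148; p₂ = l_55/l_50 = 693310/708971 = 0.977910.
P(exactly one) = p₁(1−p₂) + (1−p₁)p₂ = 0.021232 + 0.037994 = 0.059226.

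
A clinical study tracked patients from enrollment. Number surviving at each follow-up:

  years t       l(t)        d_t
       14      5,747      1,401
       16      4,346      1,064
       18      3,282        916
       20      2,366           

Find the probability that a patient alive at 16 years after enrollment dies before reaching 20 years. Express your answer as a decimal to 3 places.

P(die before 20 | alive at 16) = 1 − l(20)/l(16) = 1 − 2,366/4,346 = (1,980)/4,346 = 0.455591.

0.456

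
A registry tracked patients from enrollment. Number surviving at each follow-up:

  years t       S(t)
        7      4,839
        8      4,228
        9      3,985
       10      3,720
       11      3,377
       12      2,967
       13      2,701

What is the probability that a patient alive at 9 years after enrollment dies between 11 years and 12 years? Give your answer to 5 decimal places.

0.10289

This is the probability of reaching 11 but not 12, conditional on being alive at 9: (S(11) − S(12)) / S(9).
= (3,377 − 2,967) / 3,985 = 410 / 3,985 = 0.102886.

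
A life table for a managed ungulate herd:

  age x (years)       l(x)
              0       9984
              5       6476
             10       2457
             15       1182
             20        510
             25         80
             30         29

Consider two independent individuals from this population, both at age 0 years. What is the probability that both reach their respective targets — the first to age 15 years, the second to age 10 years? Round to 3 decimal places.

0.029

p₁ = l(15)/l(0) = 1182/9984 = 0.118389; p₂ = l(10)/l(0) = 2457/9984 = 0.246094.
P(both) = p₁ × p₂ = 0.118389 × 0.246094 = 0.029135.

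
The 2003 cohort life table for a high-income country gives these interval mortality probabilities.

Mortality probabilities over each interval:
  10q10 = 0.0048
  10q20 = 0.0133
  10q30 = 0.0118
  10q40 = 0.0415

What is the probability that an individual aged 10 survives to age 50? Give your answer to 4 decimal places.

40p10 = (1 − 0.0048) × (1 − 0.0133) × (1 − 0.0118) × (1 − 0.0415).
= 0.9952 × 0.9867 × 0.9882 × 0.9585 = 0.930106.

0.9301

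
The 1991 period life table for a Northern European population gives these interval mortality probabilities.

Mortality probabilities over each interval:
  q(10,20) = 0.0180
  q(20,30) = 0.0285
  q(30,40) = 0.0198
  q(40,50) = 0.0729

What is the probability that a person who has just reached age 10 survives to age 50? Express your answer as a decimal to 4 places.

0.8670

The overall survival probability is (1 − 0.0180) × (1 − 0.0285) × (1 − 0.0198) × (1 − 0.0729).
= 0.9820 × 0.9715 × 0.9802 × 0.9271 = 0.866953.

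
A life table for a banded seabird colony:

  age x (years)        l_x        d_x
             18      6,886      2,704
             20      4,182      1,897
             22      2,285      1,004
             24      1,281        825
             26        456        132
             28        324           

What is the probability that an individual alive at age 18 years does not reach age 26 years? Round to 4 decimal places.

P(die before 26 | alive at 18) = 1 − l_26/l_18 = 1 − 456/6,886 = (6,430)/6,886 = 0.933779.

0.9338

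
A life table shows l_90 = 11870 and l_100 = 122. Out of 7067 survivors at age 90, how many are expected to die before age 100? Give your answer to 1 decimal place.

The relevant probability is 1 − 122/11870 = 0.989722.
Expected number = 7067 × 0.989722 = 6994.4.

6994.4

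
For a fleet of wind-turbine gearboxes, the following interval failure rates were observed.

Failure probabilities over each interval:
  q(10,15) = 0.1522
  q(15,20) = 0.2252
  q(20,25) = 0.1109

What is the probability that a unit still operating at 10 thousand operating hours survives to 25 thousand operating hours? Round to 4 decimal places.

Survival from 10 to 25 is the product of surviving each interval: (1 − 0.1522) × (1 − 0.2252) × (1 − 0.1109).
= 0.8478 × 0.7748 × 0.8891 = 0.584028.

0.5840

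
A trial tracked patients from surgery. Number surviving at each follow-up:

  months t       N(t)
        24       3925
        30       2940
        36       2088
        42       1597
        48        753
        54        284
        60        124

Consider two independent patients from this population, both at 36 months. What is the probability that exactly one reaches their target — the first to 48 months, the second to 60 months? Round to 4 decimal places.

p₁ = N(48)/N(36) = 753/2088 = 0.360632; p₂ = N(60)/N(36) = 124/2088 = 0.059387.
P(exactly one) = p₁(1−p₂) + (1−p₁)p₂ = 0.339215 + 0.037970 = 0.377185.

0.3772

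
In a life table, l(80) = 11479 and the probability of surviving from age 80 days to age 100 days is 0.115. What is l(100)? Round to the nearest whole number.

l(100) = l(80) × p = 11479 × 0.115 = 1320.

1320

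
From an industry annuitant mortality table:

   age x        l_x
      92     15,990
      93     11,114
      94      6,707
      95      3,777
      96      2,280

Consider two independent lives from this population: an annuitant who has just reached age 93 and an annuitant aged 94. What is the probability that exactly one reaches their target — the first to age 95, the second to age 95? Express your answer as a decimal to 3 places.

0.520

p₁ = l_95/l_93 = 3,777/11,114 = 0.339842; p₂ = l_95/l_94 = 3,777/6,707 = 0.563143.
P(exactly one) = p₁(1−p₂) + (1−p₁)p₂ = 0.148462 + 0.371763 = 0.520226.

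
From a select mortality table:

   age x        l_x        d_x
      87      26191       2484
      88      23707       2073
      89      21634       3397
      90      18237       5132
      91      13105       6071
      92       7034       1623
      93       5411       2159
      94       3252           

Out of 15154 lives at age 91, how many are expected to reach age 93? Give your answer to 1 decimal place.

6257.0

The relevant probability is 5411/13105 = 0.412896.
Expected number = 15154 × 0.412896 = 6257.0.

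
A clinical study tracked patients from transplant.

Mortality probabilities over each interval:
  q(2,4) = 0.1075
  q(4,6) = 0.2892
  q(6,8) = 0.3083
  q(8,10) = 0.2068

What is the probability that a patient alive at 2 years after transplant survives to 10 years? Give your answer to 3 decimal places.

0.348

The overall survival probability is (1 − 0.1075) × (1 − 0.2892) × (1 − 0.3083) × (1 − 0.2068).
= 0.8925 × 0.7108 × 0.6917 × 0.7932 = 0.348062.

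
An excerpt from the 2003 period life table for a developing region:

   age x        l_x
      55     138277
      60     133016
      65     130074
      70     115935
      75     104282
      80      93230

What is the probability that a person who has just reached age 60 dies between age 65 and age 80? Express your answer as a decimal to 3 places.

We want 5|15q60 = (l_65 − l_80)/l_60.
This is the probability of reaching 65 but not 80, conditional on being alive at 60: (l_65 − l_80) / l_60.
= (130074 − 93230) / 133016 = 36844 / 133016 = 0.276989.

0.277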